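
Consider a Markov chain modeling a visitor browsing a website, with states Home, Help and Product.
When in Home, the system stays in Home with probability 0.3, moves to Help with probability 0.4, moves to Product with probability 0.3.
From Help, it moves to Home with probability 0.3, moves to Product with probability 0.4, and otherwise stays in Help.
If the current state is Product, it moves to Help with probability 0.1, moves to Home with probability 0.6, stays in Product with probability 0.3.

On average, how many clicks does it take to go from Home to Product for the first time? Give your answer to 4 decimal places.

2.9730

Let t(s) be the expected number of clicks to first reach Product from state s, with t(Product) = 0. Conditioning on the first click:
t(Home) = 1 + 0.3·t(Home) + 0.4·t(Help)
t(Help) = 1 + 0.3·t(Home) + 0.3·t(Help)
Solving: t(Home) = 2.9730, t(Help) = 2.7027.
Expected clicks from Home to Product: 2.9730.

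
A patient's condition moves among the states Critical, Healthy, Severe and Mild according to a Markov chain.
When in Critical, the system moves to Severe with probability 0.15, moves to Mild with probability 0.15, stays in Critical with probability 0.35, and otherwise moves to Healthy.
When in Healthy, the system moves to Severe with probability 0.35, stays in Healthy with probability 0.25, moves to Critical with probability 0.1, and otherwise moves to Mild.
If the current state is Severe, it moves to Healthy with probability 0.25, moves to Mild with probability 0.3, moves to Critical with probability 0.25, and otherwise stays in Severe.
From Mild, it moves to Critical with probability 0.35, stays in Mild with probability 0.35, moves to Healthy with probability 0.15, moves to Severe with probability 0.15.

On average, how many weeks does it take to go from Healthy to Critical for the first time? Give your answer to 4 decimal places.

4.6219

Let t(s) be the expected number of weeks to first reach Critical from state s, with t(Critical) = 0. Conditioning on the first week:
t(Healthy) = 1 + 0.25·t(Healthy) + 0.35·t(Severe) + 0.3·t(Mild)
t(Severe) = 1 + 0.25·t(Healthy) + 0.2·t(Severe) + 0.3·t(Mild)
t(Mild) = 1 + 0.15·t(Healthy) + 0.15·t(Severe) + 0.35·t(Mild)
Solving: t(Healthy) = 4.6219, t(Severe) = 4.0190, t(Mild) = 3.5325.
Expected weeks from Healthy to Critical: 4.6219.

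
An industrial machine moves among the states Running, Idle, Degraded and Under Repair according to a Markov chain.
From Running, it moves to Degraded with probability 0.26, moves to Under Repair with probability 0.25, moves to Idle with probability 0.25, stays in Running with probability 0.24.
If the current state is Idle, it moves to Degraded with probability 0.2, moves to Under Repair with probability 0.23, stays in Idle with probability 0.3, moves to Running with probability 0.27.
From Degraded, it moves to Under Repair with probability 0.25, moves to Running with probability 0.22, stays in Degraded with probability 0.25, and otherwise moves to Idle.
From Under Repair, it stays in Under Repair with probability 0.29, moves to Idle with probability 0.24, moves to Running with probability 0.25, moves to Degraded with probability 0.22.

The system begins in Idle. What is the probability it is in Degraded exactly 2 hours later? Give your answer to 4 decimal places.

Propagate the distribution vector 2 hours from Idle.
After 0 hours: (0.0000, 1.0000, 0.0000, 0.0000)
After 1 hour: (0.2700, 0.3000, 0.2000, 0.2300)
After 2 hours: (0.2473, 0.2687, 0.2308, 0.2532)
P(in Degraded after 2 hours) = 0.2308

0.2308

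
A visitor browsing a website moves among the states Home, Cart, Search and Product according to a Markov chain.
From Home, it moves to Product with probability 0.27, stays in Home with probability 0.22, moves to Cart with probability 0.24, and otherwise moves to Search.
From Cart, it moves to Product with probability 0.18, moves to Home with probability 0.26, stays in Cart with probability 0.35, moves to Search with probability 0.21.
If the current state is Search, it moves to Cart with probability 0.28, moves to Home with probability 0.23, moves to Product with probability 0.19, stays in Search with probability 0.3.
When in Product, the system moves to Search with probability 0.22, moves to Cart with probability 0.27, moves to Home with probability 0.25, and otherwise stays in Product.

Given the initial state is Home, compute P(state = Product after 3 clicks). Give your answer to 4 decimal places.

0.2221

Propagate the distribution vector 3 clicks from Home.
After 0 clicks: (1.0000, 0.0000, 0.0000, 0.0000)
After 1 click: (0.2200, 0.2400, 0.2700, 0.2700)
After 2 clicks: (0.2404, 0.2853, 0.2502, 0.2241)
After 3 clicks: (0.2406, 0.2881, 0.2492, 0.2221)
P(in Product after 3 clicks) = 0.2221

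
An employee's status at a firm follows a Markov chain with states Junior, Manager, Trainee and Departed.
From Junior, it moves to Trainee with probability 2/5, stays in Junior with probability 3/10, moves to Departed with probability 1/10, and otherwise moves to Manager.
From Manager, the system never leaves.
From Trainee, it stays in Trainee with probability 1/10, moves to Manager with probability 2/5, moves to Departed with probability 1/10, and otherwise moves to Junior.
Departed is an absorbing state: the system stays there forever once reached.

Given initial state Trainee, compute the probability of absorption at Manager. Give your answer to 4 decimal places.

Let h(s) be the probability of absorption at Manager starting from transient state s. Then h(Manager) = 1 and h(Departed) = 0. By first-step analysis:
h(Junior) = 0.3·h(Junior) + 0.2·1 + 0.4·h(Trainee) + 0.1·0
h(Trainee) = 0.4·h(Junior) + 0.4·1 + 0.1·h(Trainee) + 0.1·0
Solving: h(Junior) = 0.7234, h(Trainee) = 0.7660.
Starting from Trainee, the probability is 0.7660.

0.7660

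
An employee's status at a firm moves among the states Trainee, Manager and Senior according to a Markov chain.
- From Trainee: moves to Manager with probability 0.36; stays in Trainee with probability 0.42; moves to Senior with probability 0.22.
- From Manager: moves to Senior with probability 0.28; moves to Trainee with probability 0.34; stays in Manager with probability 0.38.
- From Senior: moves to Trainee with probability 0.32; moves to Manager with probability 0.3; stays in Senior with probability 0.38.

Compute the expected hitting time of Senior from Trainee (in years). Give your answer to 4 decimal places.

4.1315

Let t(s) be the expected number of years to first reach Senior from state s, with t(Senior) = 0. Conditioning on the first year:
t(Trainee) = 1 + 0.42·t(Trainee) + 0.36·t(Manager)
t(Manager) = 1 + 0.34·t(Trainee) + 0.38·t(Manager)
Solving: t(Trainee) = 4.1315, t(Manager) = 3.8786.
Expected years from Trainee to Senior: 4.1315.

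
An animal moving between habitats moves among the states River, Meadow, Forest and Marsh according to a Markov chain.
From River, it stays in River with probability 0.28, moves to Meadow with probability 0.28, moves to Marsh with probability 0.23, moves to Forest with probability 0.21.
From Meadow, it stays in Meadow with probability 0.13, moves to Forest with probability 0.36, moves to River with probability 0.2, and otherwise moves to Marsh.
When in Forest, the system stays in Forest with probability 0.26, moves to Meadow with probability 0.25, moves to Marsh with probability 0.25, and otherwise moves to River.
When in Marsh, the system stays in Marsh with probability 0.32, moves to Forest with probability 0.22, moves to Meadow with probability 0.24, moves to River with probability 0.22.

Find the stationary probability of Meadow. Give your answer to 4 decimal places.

0.2270

Let the stationary distribution be π with π = πP and π_1 + π_2 + π_3 + π_4 = 1.
π_1 = 0.28·π_1 + 0.2·π_2 + 0.24·π_3 + 0.22·π_4
π_2 = 0.28·π_1 + 0.13·π_2 + 0.25·π_3 + 0.24·π_4
π_3 = 0.21·π_1 + 0.36·π_2 + 0.26·π_3 + 0.22·π_4
Solving with the normalization constraint gives π = (0.2347, 0.2270, 0.2598, 0.2784).
So the stationary probability of Meadow is 0.2270.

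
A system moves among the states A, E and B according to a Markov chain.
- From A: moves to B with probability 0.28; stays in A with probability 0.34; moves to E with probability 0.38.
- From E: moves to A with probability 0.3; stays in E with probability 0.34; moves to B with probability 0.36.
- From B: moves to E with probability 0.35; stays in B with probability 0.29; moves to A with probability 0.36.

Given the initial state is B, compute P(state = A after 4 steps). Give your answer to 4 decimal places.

Propagate the distribution vector 4 steps from B.
After 0 steps: (0.0000, 0.0000, 1.0000)
After 1 step: (0.3600, 0.3500, 0.2900)
After 2 steps: (0.3318, 0.3573, 0.3109)
After 3 steps: (0.3319, 0.3564, 0.3117)
After 4 steps: (0.3320, 0.3564, 0.3116)
P(in A after 4 steps) = 0.3320

0.3320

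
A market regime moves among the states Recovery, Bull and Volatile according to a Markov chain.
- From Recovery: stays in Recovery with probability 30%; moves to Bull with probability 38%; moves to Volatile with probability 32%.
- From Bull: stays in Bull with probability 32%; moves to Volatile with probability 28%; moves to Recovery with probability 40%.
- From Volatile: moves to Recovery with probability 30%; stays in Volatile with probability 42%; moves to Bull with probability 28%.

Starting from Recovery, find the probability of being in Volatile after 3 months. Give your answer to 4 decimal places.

Propagate the distribution vector 3 months from Recovery.
After 0 months: (1.0000, 0.0000, 0.0000)
After 1 month: (0.3000, 0.3800, 0.3200)
After 2 months: (0.3380, 0.3252, 0.3368)
After 3 months: (0.3325, 0.3268, 0.3407)
P(in Volatile after 3 months) = 0.3407

0.3407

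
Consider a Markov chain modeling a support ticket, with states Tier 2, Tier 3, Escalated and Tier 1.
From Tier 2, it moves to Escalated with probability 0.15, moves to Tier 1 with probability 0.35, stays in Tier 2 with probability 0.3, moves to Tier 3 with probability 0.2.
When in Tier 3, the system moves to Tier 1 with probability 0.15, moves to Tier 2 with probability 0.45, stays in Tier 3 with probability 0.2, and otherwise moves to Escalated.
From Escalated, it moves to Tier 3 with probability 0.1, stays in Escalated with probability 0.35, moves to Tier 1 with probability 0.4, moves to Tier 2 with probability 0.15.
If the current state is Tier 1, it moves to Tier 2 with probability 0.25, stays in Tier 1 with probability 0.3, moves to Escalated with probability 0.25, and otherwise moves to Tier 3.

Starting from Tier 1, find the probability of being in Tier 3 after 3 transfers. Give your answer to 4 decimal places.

Propagate the distribution vector 3 transfers from Tier 1.
After 0 transfers: (0.0000, 0.0000, 0.0000, 1.0000)
After 1 transfer: (0.2500, 0.2000, 0.2500, 0.3000)
After 2 transfers: (0.2775, 0.1750, 0.2400, 0.3075)
After 3 transfers: (0.2749, 0.1760, 0.2375, 0.3116)
P(in Tier 3 after 3 transfers) = 0.1760

0.1760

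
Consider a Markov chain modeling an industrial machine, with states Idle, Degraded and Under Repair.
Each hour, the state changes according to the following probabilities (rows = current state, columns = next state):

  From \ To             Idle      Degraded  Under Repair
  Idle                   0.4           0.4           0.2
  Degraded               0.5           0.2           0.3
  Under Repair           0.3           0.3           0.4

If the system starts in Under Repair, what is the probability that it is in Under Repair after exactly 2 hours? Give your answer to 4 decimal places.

Sum over the intermediate state after 1 hour:
P = P(Under Repair→Idle)·P(Idle→Under Repair) + P(Under Repair→Degraded)·P(Degraded→Under Repair) + P(Under Repair→Under Repair)·P(Under Repair→Under Repair)
  = 0.3×0.2 + 0.3×0.3 + 0.4×0.4
  = 0.0600 + 0.0900 + 0.1600 = 0.3100

0.3100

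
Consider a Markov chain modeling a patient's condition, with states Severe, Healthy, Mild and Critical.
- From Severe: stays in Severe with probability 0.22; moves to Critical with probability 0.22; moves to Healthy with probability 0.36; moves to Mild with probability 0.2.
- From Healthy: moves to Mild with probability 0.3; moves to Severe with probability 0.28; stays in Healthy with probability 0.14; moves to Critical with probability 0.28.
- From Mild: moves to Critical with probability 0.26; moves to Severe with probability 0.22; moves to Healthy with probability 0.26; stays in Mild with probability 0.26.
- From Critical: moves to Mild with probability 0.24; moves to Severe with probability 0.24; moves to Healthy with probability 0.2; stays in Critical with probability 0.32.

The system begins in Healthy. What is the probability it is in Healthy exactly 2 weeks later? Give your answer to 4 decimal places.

0.2544

Propagate the distribution vector 2 weeks from Healthy.
After 0 weeks: (0.0000, 1.0000, 0.0000, 0.0000)
After 1 week: (0.2800, 0.1400, 0.3000, 0.2800)
After 2 weeks: (0.2340, 0.2544, 0.2432, 0.2684)
P(in Healthy after 2 weeks) = 0.2544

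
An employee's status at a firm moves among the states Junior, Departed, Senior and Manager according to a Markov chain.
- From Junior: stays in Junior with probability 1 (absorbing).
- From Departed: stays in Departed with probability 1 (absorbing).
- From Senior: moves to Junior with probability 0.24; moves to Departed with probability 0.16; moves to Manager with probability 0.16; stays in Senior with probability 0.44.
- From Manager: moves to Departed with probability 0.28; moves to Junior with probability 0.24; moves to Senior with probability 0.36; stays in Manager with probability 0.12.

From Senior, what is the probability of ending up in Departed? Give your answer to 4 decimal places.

Let h(s) be the probability of absorption at Departed starting from transient state s. Then h(Departed) = 1 and h(Junior) = 0. By first-step analysis:
h(Senior) = 0.24·0 + 0.16·1 + 0.44·h(Senior) + 0.16·h(Manager)
h(Manager) = 0.24·0 + 0.28·1 + 0.36·h(Senior) + 0.12·h(Manager)
Solving: h(Senior) = 0.4265, h(Manager) = 0.4926.
Starting from Senior, the probability is 0.4265.

0.4265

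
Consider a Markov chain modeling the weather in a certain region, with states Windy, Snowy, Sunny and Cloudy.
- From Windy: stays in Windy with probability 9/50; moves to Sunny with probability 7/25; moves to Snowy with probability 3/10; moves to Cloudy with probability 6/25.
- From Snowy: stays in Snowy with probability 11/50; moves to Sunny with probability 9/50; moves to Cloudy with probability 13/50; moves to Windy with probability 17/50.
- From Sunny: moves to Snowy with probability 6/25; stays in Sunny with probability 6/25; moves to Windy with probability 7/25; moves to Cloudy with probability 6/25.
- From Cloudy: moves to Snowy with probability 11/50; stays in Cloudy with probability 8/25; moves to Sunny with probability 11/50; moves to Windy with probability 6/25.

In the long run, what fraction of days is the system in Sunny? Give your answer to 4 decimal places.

0.2303

Let the stationary distribution be π with π = πP and π_1 + π_2 + π_3 + π_4 = 1.
π_1 = 0.18·π_1 + 0.34·π_2 + 0.28·π_3 + 0.24·π_4
π_2 = 0.3·π_1 + 0.22·π_2 + 0.24·π_3 + 0.22·π_4
π_3 = 0.28·π_1 + 0.18·π_2 + 0.24·π_3 + 0.22·π_4
Solving with the normalization constraint gives π = (0.2582, 0.2453, 0.2303, 0.2662).
So the stationary probability of Sunny is 0.2303.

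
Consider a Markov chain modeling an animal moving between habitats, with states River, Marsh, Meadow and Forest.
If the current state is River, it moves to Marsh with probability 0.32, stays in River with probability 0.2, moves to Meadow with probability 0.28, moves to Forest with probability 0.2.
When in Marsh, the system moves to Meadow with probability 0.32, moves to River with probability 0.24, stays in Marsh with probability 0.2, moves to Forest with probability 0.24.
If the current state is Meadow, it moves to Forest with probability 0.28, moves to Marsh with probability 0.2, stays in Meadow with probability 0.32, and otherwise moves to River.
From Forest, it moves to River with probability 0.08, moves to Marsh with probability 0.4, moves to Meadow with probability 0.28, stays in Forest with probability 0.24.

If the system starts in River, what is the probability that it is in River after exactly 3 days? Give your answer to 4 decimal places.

Propagate the distribution vector 3 days from River.
After 0 days: (1.0000, 0.0000, 0.0000, 0.0000)
After 1 day: (0.2000, 0.3200, 0.2800, 0.2000)
After 2 days: (0.1888, 0.2640, 0.3040, 0.2432)
After 3 days: (0.1814, 0.2713, 0.3027, 0.2446)
P(in River after 3 days) = 0.1814

0.1814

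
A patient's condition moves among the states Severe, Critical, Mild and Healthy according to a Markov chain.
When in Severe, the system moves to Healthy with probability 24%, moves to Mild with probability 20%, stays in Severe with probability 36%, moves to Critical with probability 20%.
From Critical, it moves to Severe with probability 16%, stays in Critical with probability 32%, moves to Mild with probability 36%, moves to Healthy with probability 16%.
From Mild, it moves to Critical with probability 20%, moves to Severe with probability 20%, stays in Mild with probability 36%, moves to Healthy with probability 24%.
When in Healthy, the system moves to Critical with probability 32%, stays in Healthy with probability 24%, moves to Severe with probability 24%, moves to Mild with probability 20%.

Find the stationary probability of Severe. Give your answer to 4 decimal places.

Let the stationary distribution be π with π = πP and π_1 + π_2 + π_3 + π_4 = 1.
π_1 = 0.36·π_1 + 0.16·π_2 + 0.2·π_3 + 0.24·π_4
π_2 = 0.2·π_1 + 0.32·π_2 + 0.2·π_3 + 0.32·π_4
π_3 = 0.2·π_1 + 0.36·π_2 + 0.36·π_3 + 0.2·π_4
Solving with the normalization constraint gives π = (0.2363, 0.2572, 0.2871, 0.2194).
So the stationary probability of Severe is 0.2363.

0.2363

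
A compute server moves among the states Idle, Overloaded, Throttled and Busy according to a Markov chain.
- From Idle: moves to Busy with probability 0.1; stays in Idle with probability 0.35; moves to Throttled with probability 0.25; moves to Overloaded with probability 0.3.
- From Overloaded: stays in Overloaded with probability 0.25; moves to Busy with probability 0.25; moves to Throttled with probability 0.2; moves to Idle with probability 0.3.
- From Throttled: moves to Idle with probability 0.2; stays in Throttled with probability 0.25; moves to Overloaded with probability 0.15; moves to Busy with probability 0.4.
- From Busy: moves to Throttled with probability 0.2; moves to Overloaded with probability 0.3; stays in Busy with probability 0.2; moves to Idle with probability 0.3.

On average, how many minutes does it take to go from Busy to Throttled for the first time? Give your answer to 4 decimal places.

Let t(s) be the expected number of minutes to first reach Throttled from state s, with t(Throttled) = 0. Conditioning on the first minute:
t(Idle) = 1 + 0.35·t(Idle) + 0.3·t(Overloaded) + 0.1·t(Busy)
t(Overloaded) = 1 + 0.3·t(Idle) + 0.25·t(Overloaded) + 0.25·t(Busy)
t(Busy) = 1 + 0.3·t(Idle) + 0.3·t(Overloaded) + 0.2·t(Busy)
Solving: t(Idle) = 4.3902, t(Overloaded) = 4.6341, t(Busy) = 4.6341.
Expected minutes from Busy to Throttled: 4.6341.

4.6341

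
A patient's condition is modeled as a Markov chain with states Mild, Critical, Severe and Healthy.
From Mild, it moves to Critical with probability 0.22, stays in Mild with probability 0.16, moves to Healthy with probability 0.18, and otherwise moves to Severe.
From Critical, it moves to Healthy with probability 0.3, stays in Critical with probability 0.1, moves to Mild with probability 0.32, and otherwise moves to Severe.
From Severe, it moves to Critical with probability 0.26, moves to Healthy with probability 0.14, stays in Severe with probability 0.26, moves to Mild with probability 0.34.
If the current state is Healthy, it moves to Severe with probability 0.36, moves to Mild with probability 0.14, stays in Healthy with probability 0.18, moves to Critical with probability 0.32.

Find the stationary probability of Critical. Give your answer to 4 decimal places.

0.2255

Let the stationary distribution be π with π = πP and π_1 + π_2 + π_3 + π_4 = 1.
π_1 = 0.16·π_1 + 0.32·π_2 + 0.34·π_3 + 0.14·π_4
π_2 = 0.22·π_1 + 0.1·π_2 + 0.26·π_3 + 0.32·π_4
π_3 = 0.44·π_1 + 0.28·π_2 + 0.26·π_3 + 0.36·π_4
Solving with the normalization constraint gives π = (0.2515, 0.2255, 0.3292, 0.1939).
So the stationary probability of Critical is 0.2255.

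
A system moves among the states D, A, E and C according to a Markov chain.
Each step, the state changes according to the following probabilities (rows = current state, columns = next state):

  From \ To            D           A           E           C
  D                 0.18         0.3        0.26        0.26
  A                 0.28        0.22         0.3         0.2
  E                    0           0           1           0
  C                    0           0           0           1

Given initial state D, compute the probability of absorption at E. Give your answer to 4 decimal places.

0.5270

Let h(s) be the probability of absorption at E starting from transient state s. Then h(E) = 1 and h(C) = 0. By first-step analysis:
h(D) = 0.18·h(D) + 0.3·h(A) + 0.26·1 + 0.26·0
h(A) = 0.28·h(D) + 0.22·h(A) + 0.3·1 + 0.2·0
Solving: h(D) = 0.5270, h(A) = 0.5738.
Starting from D, the probability is 0.5270.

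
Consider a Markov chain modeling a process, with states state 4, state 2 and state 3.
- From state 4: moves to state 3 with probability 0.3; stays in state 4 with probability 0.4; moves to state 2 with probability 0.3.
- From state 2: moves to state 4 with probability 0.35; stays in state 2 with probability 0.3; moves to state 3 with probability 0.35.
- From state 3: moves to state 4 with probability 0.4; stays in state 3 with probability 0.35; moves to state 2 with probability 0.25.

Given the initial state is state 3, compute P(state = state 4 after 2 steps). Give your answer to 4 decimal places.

0.3875

Sum over the intermediate state after 1 step:
P = P(state 3→state 4)·P(state 4→state 4) + P(state 3→state 2)·P(state 2→state 4) + P(state 3→state 3)·P(state 3→state 4)
  = 0.4×0.4 + 0.25×0.35 + 0.35×0.4
  = 0.1600 + 0.0875 + 0.1400 = 0.3875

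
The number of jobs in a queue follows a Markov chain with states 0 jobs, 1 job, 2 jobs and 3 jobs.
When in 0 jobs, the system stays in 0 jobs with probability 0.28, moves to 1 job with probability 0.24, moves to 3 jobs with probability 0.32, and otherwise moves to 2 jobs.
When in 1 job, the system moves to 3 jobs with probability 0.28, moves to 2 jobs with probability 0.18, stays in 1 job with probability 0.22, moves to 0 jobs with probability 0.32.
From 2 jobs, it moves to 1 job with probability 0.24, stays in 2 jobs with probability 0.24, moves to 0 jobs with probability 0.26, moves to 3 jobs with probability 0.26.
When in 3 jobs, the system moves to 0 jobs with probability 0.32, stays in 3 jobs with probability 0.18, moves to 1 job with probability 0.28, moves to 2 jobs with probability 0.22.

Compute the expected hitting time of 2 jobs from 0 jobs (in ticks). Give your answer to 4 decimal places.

Let t(s) be the expected number of ticks to first reach 2 jobs from state s, with t(2 jobs) = 0. Conditioning on the first tick:
t(0 jobs) = 1 + 0.28·t(0 jobs) + 0.24·t(1 job) + 0.32·t(3 jobs)
t(1 job) = 1 + 0.32·t(0 jobs) + 0.22·t(1 job) + 0.28·t(3 jobs)
t(3 jobs) = 1 + 0.32·t(0 jobs) + 0.28·t(1 job) + 0.18·t(3 jobs)
Solving: t(0 jobs) = 5.5174, t(1 job) = 5.4208, t(3 jobs) = 5.2237.
Expected ticks from 0 jobs to 2 jobs: 5.5174.

5.5174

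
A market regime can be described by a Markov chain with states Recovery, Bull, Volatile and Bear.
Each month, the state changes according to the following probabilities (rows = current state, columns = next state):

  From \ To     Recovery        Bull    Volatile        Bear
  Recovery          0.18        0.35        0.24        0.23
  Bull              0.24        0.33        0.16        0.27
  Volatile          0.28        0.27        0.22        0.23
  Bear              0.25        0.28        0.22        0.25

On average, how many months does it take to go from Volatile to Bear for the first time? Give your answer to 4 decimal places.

4.1268

Let t(s) be the expected number of months to first reach Bear from state s, with t(Bear) = 0. Conditioning on the first month:
t(Recovery) = 1 + 0.18·t(Recovery) + 0.35·t(Bull) + 0.24·t(Volatile)
t(Bull) = 1 + 0.24·t(Recovery) + 0.33·t(Bull) + 0.16·t(Volatile)
t(Volatile) = 1 + 0.28·t(Recovery) + 0.27·t(Bull) + 0.22·t(Volatile)
Solving: t(Recovery) = 4.1141, t(Bull) = 3.9517, t(Volatile) = 4.1268.
Expected months from Volatile to Bear: 4.1268.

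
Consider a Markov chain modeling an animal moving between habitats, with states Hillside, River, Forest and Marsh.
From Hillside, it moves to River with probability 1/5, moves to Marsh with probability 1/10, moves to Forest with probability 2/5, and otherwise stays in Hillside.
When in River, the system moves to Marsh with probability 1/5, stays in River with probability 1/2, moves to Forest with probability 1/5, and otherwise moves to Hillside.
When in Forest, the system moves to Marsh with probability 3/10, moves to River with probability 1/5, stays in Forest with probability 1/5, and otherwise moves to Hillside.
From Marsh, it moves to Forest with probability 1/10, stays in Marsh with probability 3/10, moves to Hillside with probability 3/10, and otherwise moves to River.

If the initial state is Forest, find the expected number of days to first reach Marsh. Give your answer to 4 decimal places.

Let t(s) be the expected number of days to first reach Marsh from state s, with t(Marsh) = 0. Conditioning on the first day:
t(Hillside) = 1 + 0.3·t(Hillside) + 0.2·t(River) + 0.4·t(Forest)
t(River) = 1 + 0.1·t(Hillside) + 0.5·t(River) + 0.2·t(Forest)
t(Forest) = 1 + 0.3·t(Hillside) + 0.2·t(River) + 0.2·t(Forest)
Solving: t(Hillside) = 5.3846, t(River) = 4.8718, t(Forest) = 4.4872.
Expected days from Forest to Marsh: 4.4872.

4.4872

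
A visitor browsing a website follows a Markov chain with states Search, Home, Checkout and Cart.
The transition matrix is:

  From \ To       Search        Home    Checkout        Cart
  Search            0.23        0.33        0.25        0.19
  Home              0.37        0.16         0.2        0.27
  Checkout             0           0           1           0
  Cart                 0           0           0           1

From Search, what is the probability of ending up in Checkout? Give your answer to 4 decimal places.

0.5260

Let h(s) be the probability of absorption at Checkout starting from transient state s. Then h(Checkout) = 1 and h(Cart) = 0. By first-step analysis:
h(Search) = 0.23·h(Search) + 0.33·h(Home) + 0.25·1 + 0.19·0
h(Home) = 0.37·h(Search) + 0.16·h(Home) + 0.2·1 + 0.27·0
Solving: h(Search) = 0.5260, h(Home) = 0.4698.
Starting from Search, the probability is 0.5260.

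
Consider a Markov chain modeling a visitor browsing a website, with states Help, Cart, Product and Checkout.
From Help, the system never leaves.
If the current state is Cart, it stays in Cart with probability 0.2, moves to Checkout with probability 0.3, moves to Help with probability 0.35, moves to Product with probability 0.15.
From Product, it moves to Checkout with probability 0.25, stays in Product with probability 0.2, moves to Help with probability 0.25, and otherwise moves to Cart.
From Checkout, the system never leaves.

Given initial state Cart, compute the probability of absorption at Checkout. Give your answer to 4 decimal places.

Let h(s) be the probability of absorption at Checkout starting from transient state s. Then h(Checkout) = 1 and h(Help) = 0. By first-step analysis:
h(Cart) = 0.35·0 + 0.2·h(Cart) + 0.15·h(Product) + 0.3·1
h(Product) = 0.25·0 + 0.3·h(Cart) + 0.2·h(Product) + 0.25·1
Solving: h(Cart) = 0.4664, h(Product) = 0.4874.
Starting from Cart, the probability is 0.4664.

0.4664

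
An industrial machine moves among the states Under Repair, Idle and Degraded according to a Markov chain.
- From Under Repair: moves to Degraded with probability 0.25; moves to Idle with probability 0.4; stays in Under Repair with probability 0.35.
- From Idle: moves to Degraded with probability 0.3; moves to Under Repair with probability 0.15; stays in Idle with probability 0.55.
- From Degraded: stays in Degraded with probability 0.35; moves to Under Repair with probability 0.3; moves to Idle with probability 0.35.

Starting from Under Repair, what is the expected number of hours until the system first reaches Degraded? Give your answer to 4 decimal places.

3.6559

Let t(s) be the expected number of hours to first reach Degraded from state s, with t(Degraded) = 0. Conditioning on the first hour:
t(Under Repair) = 1 + 0.35·t(Under Repair) + 0.4·t(Idle)
t(Idle) = 1 + 0.15·t(Under Repair) + 0.55·t(Idle)
Solving: t(Under Repair) = 3.6559, t(Idle) = 3.4409.
Expected hours from Under Repair to Degraded: 3.6559.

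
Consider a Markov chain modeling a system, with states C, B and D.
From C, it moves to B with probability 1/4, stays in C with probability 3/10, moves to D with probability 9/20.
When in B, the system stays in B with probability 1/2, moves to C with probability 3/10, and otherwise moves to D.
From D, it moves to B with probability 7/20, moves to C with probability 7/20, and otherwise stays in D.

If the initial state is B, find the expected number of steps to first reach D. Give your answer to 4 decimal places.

Let t(s) be the expected number of steps to first reach D from state s, with t(D) = 0. Conditioning on the first step:
t(C) = 1 + 0.3·t(C) + 0.25·t(B)
t(B) = 1 + 0.3·t(C) + 0.5·t(B)
Solving: t(C) = 2.7273, t(B) = 3.6364.
Expected steps from B to D: 3.6364.

3.6364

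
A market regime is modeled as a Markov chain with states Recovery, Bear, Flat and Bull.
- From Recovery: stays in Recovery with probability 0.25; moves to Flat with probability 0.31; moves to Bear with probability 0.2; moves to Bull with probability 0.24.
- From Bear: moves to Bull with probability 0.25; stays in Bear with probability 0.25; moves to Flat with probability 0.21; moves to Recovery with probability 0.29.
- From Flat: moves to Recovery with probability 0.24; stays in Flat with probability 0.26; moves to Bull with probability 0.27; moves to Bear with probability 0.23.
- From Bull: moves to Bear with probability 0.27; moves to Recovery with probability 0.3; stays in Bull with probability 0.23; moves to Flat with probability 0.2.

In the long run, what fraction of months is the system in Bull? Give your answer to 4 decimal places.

Let the stationary distribution be π with π = πP and π_1 + π_2 + π_3 + π_4 = 1.
π_1 = 0.25·π_1 + 0.29·π_2 + 0.24·π_3 + 0.3·π_4
π_2 = 0.2·π_1 + 0.25·π_2 + 0.23·π_3 + 0.27·π_4
π_3 = 0.31·π_1 + 0.21·π_2 + 0.26·π_3 + 0.2·π_4
Solving with the normalization constraint gives π = (0.2694, 0.2365, 0.2468, 0.2473).
So the stationary probability of Bull is 0.2473.

0.2473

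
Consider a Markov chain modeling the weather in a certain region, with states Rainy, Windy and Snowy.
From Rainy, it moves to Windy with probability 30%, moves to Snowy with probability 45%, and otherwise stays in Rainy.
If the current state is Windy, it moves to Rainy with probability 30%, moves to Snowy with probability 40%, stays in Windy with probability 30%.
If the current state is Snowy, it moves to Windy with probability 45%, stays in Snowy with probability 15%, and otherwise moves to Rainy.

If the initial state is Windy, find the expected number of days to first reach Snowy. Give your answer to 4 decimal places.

Let t(s) be the expected number of days to first reach Snowy from state s, with t(Snowy) = 0. Conditioning on the first day:
t(Rainy) = 1 + 0.25·t(Rainy) + 0.3·t(Windy)
t(Windy) = 1 + 0.3·t(Rainy) + 0.3·t(Windy)
Solving: t(Rainy) = 2.2989, t(Windy) = 2.4138.
Expected days from Windy to Snowy: 2.4138.

2.4138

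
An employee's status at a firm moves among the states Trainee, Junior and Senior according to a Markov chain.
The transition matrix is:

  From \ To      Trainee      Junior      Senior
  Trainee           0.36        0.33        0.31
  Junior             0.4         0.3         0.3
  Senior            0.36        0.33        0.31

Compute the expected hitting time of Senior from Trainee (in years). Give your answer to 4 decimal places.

3.2595

Let t(s) be the expected number of years to first reach Senior from state s, with t(Senior) = 0. Conditioning on the first year:
t(Trainee) = 1 + 0.36·t(Trainee) + 0.33·t(Junior)
t(Junior) = 1 + 0.4·t(Trainee) + 0.3·t(Junior)
Solving: t(Trainee) = 3.2595, t(Junior) = 3.2911.
Expected years from Trainee to Senior: 3.2595.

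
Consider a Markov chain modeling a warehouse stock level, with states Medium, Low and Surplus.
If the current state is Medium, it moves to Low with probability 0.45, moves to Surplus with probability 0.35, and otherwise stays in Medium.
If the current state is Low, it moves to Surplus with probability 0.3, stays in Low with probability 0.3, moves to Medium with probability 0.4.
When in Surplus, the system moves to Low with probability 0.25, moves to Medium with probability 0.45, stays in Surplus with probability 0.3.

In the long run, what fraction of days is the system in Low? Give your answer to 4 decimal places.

0.3361

Let the stationary distribution be π with π = πP and π_1 + π_2 + π_3 = 1.
π_1 = 0.2·π_1 + 0.4·π_2 + 0.45·π_3
π_2 = 0.45·π_1 + 0.3·π_2 + 0.25·π_3
Solving with the normalization constraint gives π = (0.3466, 0.3361, 0.3173).
So the stationary probability of Low is 0.3361.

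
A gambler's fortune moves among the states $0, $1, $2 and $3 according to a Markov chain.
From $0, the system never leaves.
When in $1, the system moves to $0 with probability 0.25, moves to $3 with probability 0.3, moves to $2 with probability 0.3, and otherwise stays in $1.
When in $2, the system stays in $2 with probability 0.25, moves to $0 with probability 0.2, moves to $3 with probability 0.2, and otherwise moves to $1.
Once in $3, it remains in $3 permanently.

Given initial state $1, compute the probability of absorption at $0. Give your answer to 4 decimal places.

0.4648

Let h(s) be the probability of absorption at $0 starting from transient state s. Then h($0) = 1 and h($3) = 0. By first-step analysis:
h($1) = 0.25·1 + 0.15·h($1) + 0.3·h($2) + 0.3·0
h($2) = 0.2·1 + 0.35·h($1) + 0.25·h($2) + 0.2·0
Solving: h($1) = 0.4648, h($2) = 0.4836.
Starting from $1, the probability is 0.4648.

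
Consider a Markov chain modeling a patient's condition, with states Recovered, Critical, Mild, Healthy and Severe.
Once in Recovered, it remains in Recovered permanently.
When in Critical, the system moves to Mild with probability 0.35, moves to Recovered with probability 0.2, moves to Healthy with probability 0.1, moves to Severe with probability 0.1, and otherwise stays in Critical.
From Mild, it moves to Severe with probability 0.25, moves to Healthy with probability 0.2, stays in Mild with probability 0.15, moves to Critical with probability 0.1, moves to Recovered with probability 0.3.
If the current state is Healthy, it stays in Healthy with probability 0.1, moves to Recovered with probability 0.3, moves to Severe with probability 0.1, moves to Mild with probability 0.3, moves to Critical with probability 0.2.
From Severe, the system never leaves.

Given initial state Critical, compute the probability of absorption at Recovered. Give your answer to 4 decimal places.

0.6282

Let h(s) be the probability of absorption at Recovered starting from transient state s. Then h(Recovered) = 1 and h(Severe) = 0. By first-step analysis:
h(Critical) = 0.2·1 + 0.25·h(Critical) + 0.35·h(Mild) + 0.1·h(Healthy) + 0.1·0
h(Mild) = 0.3·1 + 0.1·h(Critical) + 0.15·h(Mild) + 0.2·h(Healthy) + 0.25·0
h(Healthy) = 0.3·1 + 0.2·h(Critical) + 0.3·h(Mild) + 0.1·h(Healthy) + 0.1·0
Solving: h(Critical) = 0.6282, h(Mild) = 0.5839, h(Healthy) = 0.6676.
Starting from Critical, the probability is 0.6282.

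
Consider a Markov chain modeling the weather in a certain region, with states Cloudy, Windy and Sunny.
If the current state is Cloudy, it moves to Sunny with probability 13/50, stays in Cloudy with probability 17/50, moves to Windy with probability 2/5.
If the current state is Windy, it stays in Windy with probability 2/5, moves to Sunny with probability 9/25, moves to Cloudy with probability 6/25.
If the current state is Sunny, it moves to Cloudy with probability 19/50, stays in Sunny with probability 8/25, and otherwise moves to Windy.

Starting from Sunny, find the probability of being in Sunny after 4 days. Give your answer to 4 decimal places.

0.3158

Propagate the distribution vector 4 days from Sunny.
After 0 days: (0.0000, 0.0000, 1.0000)
After 1 day: (0.3800, 0.3000, 0.3200)
After 2 days: (0.3228, 0.3680, 0.3092)
After 3 days: (0.3156, 0.3691, 0.3154)
After 4 days: (0.3157, 0.3685, 0.3158)
P(in Sunny after 4 days) = 0.3158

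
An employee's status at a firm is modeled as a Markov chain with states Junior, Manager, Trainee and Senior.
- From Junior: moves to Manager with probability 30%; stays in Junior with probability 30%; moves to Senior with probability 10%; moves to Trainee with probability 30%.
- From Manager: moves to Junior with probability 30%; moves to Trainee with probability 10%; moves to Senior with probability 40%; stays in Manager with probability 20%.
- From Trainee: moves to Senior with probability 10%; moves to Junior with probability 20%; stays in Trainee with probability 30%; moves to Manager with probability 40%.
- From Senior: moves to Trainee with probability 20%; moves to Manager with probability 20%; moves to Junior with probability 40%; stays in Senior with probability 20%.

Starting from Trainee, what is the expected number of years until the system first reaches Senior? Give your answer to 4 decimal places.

Let t(s) be the expected number of years to first reach Senior from state s, with t(Senior) = 0. Conditioning on the first year:
t(Junior) = 1 + 0.3·t(Junior) + 0.3·t(Manager) + 0.3·t(Trainee)
t(Manager) = 1 + 0.3·t(Junior) + 0.2·t(Manager) + 0.1·t(Trainee)
t(Trainee) = 1 + 0.2·t(Junior) + 0.4·t(Manager) + 0.3·t(Trainee)
Solving: t(Junior) = 5.3081, t(Manager) = 3.8863, t(Trainee) = 5.1659.
Expected years from Trainee to Senior: 5.1659.

5.1659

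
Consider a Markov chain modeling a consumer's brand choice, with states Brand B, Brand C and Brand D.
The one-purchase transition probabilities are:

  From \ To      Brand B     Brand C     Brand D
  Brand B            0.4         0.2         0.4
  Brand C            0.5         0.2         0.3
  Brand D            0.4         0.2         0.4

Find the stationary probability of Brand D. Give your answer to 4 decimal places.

Let the stationary distribution be π with π = πP and π_1 + π_2 + π_3 = 1.
π_1 = 0.4·π_1 + 0.5·π_2 + 0.4·π_3
π_2 = 0.2·π_1 + 0.2·π_2 + 0.2·π_3
Solving with the normalization constraint gives π = (0.4200, 0.2000, 0.3800).
So the stationary probability of Brand D is 0.3800.

0.3800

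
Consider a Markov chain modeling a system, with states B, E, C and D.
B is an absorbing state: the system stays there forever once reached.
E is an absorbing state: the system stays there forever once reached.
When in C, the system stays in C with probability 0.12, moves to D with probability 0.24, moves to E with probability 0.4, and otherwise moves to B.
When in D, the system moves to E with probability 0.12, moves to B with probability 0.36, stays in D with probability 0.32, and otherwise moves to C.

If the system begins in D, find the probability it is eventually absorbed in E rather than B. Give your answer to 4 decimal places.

0.3372

Let h(s) be the probability of absorption at E starting from transient state s. Then h(E) = 1 and h(B) = 0. By first-step analysis:
h(C) = 0.24·0 + 0.4·1 + 0.12·h(C) + 0.24·h(D)
h(D) = 0.36·0 + 0.12·1 + 0.2·h(C) + 0.32·h(D)
Solving: h(C) = 0.5465, h(D) = 0.3372.
Starting from D, the probability is 0.3372.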